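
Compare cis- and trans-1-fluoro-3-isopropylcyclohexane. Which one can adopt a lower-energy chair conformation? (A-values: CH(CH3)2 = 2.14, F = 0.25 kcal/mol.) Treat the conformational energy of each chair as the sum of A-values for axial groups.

cis

At 1,3 positions (parity same): cis → (e,e or a,a); trans → (a,e or e,a).
Best chair for cis: E = 0.00 kcal/mol; best chair for trans: E = 0.25 kcal/mol.
The cis isomer is lower by 0.25 kcal/mol.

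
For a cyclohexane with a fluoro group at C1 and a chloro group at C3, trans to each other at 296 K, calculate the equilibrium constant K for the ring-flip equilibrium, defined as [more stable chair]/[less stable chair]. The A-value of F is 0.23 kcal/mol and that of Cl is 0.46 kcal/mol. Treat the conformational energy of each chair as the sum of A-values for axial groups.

K ≈ 1.48

C1 and C3 have the same parity, so for the trans isomer the two substituents are one axial and one equatorial in each chair.
Chair I (fluoro axial, chloro equatorial): E = 0.23 kcal/mol; chair II (fluoro equatorial, chloro axial): E = 0.46 kcal/mol.
ΔG = 0.23 kcal/mol between the two chairs.
K = exp(ΔG/RT) with R = 1.987×10⁻³ kcal mol⁻¹ K⁻¹ and T = 296 K gives K ≈ 1.48.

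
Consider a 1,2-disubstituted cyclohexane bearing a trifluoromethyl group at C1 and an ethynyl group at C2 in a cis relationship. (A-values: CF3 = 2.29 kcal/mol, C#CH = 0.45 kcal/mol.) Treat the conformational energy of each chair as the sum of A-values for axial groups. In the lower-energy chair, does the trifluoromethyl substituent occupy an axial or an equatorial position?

equatorial

C1 and C2 have opposite parity, so for the cis isomer the two substituents are one axial and one equatorial in each chair.
Chair I (trifluoromethyl axial, ethynyl equatorial): E = 2.29 kcal/mol.
Chair II (trifluoromethyl equatorial, ethynyl axial): E = 0.45 kcal/mol.
Chair II is the more stable (lower-energy) conformer, and in that chair the trifluoromethyl group is equatorial.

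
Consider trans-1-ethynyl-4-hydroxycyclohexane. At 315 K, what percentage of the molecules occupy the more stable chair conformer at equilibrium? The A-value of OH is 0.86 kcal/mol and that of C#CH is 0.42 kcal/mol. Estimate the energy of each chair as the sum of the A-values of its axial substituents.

C1 and C4 have opposite parity, so for the trans isomer the two substituents are e,e in one chair and a,a in the other.
Chair I (hydroxyl axial, ethynyl axial): E = 1.28 kcal/mol; chair II (hydroxyl equatorial, ethynyl equatorial): E = 0.00 kcal/mol.
ΔG = 1.28 kcal/mol between the two chairs.
K = exp(ΔG/RT) with R = 1.987×10⁻³ kcal mol⁻¹ K⁻¹ and T = 315 K gives K ≈ 7.73.
Fraction in the lower-energy chair = K/(K+1) = 88.5%.

88.5%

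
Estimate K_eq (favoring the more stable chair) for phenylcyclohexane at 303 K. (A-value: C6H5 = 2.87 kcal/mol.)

K ≈ 118

One chair has the phenyl group axial (E = 2.87 kcal/mol) and the other has it equatorial (E = 0).
ΔG = 2.87 kcal/mol between the two chairs.
K = exp(ΔG/RT) with R = 1.987×10⁻³ kcal mol⁻¹ K⁻¹ and T = 303 K gives K ≈ 118.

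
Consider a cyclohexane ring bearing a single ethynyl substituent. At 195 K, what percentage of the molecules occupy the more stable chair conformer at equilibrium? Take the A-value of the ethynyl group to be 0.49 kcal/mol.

One chair has the ethynyl group axial (E = 0.49 kcal/mol) and the other has it equatorial (E = 0).
ΔG = 0.49 kcal/mol between the two chairs.
K = exp(ΔG/RT) with R = 1.987×10⁻³ kcal mol⁻¹ K⁻¹ and T = 195 K gives K ≈ 3.54.
Fraction in the lower-energy chair = K/(K+1) = 78.0%.

78.0%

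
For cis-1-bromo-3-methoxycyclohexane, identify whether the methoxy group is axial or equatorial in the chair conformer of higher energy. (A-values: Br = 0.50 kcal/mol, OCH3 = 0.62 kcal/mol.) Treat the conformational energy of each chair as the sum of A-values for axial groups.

C1 and C3 have the same parity, so for the cis isomer the two substituents are e,e in one chair and a,a in the other.
Chair I (bromo axial, methoxy axial): E = 1.12 kcal/mol.
Chair II (bromo equatorial, methoxy equatorial): E = 0.00 kcal/mol.
Chair I is the less stable (higher-energy) conformer, and in that chair the methoxy group is axial.

axial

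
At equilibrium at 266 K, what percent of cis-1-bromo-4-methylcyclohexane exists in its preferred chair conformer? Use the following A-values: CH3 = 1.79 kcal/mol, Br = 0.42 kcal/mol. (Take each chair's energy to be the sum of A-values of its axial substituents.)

C1 and C4 have opposite parity, so for the cis isomer the two substituents are one axial and one equatorial in each chair.
Chair I (methyl axial, bromo equatorial): E = 1.79 kcal/mol; chair II (methyl equatorial, bromo axial): E = 0.42 kcal/mol.
ΔG = 1.37 kcal/mol between the two chairs.
K = exp(ΔG/RT) with R = 1.987×10⁻³ kcal mol⁻¹ K⁻¹ and T = 266 K gives K ≈ 13.4.
Fraction in the lower-energy chair = K/(K+1) = 93.0%.

93.0%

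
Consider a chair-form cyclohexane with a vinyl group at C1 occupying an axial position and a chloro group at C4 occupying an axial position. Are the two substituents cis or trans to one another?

C1 and C4 have opposite parity, so their axial bonds point in opposite directions.
With opposite-parity carbons, two substituents on the same face are one axial and one equatorial; opposite faces give both axial or both equatorial.
Here the groups are axial/axial → opposite face → trans.

trans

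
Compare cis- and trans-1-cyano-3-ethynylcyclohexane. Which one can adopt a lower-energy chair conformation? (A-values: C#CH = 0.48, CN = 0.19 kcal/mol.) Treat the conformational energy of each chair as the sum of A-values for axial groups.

cis

At 1,3 positions (parity same): cis → (e,e or a,a); trans → (a,e or e,a).
Best chair for cis: E = 0.00 kcal/mol; best chair for trans: E = 0.19 kcal/mol.
The cis isomer is lower by 0.19 kcal/mol.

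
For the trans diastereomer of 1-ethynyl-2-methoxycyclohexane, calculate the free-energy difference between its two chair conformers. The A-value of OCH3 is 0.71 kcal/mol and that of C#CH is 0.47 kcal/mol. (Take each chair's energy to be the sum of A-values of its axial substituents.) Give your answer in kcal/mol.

1.18 kcal/mol

C1 and C2 have opposite parity, so for the trans isomer the two substituents are e,e in one chair and a,a in the other.
Chair I (methoxy axial, ethynyl axial): E = 1.18 kcal/mol.
Chair II (methoxy equatorial, ethynyl equatorial): E = 0.00 kcal/mol.
ΔE = 1.18 − 0.00 = 1.18 kcal/mol; chair II is more stable.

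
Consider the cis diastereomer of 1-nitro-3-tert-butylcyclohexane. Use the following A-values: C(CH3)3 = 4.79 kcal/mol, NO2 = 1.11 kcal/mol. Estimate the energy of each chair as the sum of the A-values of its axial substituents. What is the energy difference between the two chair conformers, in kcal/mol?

C1 and C3 have the same parity, so for the cis isomer the two substituents are e,e in one chair and a,a in the other.
Chair I (tert-butyl axial, nitro axial): E = 5.90 kcal/mol.
Chair II (tert-butyl equatorial, nitro equatorial): E = 0.00 kcal/mol.
ΔE = 5.90 − 0.00 = 5.90 kcal/mol; chair II is more stable.

5.90 kcal/mol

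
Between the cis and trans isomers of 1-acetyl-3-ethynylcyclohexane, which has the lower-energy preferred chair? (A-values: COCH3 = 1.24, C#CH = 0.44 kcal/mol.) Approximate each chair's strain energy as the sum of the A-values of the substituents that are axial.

At 1,3 positions (parity same): cis → (e,e or a,a); trans → (a,e or e,a).
Best chair for cis: E = 0.00 kcal/mol; best chair for trans: E = 0.44 kcal/mol.
The cis isomer is lower by 0.44 kcal/mol.

cis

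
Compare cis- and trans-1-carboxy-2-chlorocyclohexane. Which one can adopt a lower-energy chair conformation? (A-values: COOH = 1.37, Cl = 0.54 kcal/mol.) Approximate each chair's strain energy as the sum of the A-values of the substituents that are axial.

At 1,2 positions (parity opposite): cis → (a,e or e,a); trans → (e,e or a,a).
Best chair for cis: E = 0.54 kcal/mol; best chair for trans: E = 0.00 kcal/mol.
The trans isomer is lower by 0.54 kcal/mol.

trans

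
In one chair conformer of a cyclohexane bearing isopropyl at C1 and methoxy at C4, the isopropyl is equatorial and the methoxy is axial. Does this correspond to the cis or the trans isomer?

C1 and C4 have opposite parity, so their axial bonds point in opposite directions.
With opposite-parity carbons, two substituents on the same face are one axial and one equatorial; opposite faces give both axial or both equatorial.
Here the groups are equatorial/axial → same face → cis.

cis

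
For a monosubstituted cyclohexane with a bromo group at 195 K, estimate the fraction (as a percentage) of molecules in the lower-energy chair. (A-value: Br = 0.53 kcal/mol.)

One chair has the bromo group axial (E = 0.53 kcal/mol) and the other has it equatorial (E = 0).
ΔG = 0.53 kcal/mol between the two chairs.
K = exp(ΔG/RT) with R = 1.987×10⁻³ kcal mol⁻¹ K⁻¹ and T = 195 K gives K ≈ 3.93.
Fraction in the lower-energy chair = K/(K+1) = 79.7%.

79.7%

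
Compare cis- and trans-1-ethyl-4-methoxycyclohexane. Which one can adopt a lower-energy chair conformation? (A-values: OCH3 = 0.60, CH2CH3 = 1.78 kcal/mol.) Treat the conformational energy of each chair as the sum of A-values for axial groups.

At 1,4 positions (parity opposite): cis → (a,e or e,a); trans → (e,e or a,a).
Best chair for cis: E = 0.60 kcal/mol; best chair for trans: E = 0.00 kcal/mol.
The trans isomer is lower by 0.60 kcal/mol.

trans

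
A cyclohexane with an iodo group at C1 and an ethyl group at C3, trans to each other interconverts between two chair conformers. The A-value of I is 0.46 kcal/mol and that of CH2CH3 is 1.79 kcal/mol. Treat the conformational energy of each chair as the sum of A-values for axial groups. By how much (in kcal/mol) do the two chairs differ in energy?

C1 and C3 have the same parity, so for the trans isomer the two substituents are one axial and one equatorial in each chair.
Chair I (iodo axial, ethyl equatorial): E = 0.46 kcal/mol.
Chair II (iodo equatorial, ethyl axial): E = 1.79 kcal/mol.
ΔE = 1.79 − 0.46 = 1.33 kcal/mol; chair I is more stable.

1.33 kcal/mol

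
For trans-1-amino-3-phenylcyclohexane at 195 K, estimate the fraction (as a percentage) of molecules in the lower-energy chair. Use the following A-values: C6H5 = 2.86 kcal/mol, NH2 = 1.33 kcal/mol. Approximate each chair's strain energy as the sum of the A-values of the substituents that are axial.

C1 and C3 have the same parity, so for the trans isomer the two substituents are one axial and one equatorial in each chair.
Chair I (phenyl axial, amino equatorial): E = 2.86 kcal/mol; chair II (phenyl equatorial, amino axial): E = 1.33 kcal/mol.
ΔG = 1.53 kcal/mol between the two chairs.
K = exp(ΔG/RT) with R = 1.987×10⁻³ kcal mol⁻¹ K⁻¹ and T = 195 K gives K ≈ 51.9.
Fraction in the lower-energy chair = K/(K+1) = 98.1%.

98.1%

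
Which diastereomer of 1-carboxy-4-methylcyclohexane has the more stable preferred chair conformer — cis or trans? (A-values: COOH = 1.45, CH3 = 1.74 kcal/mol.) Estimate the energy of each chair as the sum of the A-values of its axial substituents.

trans

At 1,4 positions (parity opposite): cis → (a,e or e,a); trans → (e,e or a,a).
Best chair for cis: E = 1.45 kcal/mol; best chair for trans: E = 0.00 kcal/mol.
The trans isomer is lower by 1.45 kcal/mol.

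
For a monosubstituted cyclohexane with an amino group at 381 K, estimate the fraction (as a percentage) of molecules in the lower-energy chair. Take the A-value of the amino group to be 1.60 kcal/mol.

89.2%

One chair has the amino group axial (E = 1.60 kcal/mol) and the other has it equatorial (E = 0).
ΔG = 1.60 kcal/mol between the two chairs.
K = exp(ΔG/RT) with R = 1.987×10⁻³ kcal mol⁻¹ K⁻¹ and T = 381 K gives K ≈ 8.28.
Fraction in the lower-energy chair = K/(K+1) = 89.2%.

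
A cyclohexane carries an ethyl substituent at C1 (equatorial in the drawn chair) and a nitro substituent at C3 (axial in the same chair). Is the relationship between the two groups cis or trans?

C1 and C3 have the same parity, so their axial bonds point in the same direction.
With same-parity carbons, two substituents on the same face are both axial or both equatorial; opposite faces give one of each.
Here the groups are equatorial/axial → opposite face → trans.

trans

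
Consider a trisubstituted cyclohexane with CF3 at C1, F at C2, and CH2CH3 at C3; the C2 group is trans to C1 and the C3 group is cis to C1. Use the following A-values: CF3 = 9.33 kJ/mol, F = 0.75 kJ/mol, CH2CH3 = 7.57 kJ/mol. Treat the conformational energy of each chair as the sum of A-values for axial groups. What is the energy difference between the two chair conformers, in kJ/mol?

Chair I (trifluoromethyl axial, fluoro axial, ethyl axial): E = 17.65 kJ/mol.
Chair II (trifluoromethyl equatorial, fluoro equatorial, ethyl equatorial): E = 0.00 kJ/mol.
ΔE = 17.65 − 0.00 = 17.65 kJ/mol; chair II is more stable.

17.65 kJ/mol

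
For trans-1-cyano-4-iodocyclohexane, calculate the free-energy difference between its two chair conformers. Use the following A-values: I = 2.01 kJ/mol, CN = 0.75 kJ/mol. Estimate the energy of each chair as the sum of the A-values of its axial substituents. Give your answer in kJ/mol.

2.76 kJ/mol

C1 and C4 have opposite parity, so for the trans isomer the two substituents are e,e in one chair and a,a in the other.
Chair I (iodo axial, cyano axial): E = 2.76 kJ/mol.
Chair II (iodo equatorial, cyano equatorial): E = 0.00 kJ/mol.
ΔE = 2.76 − 0.00 = 2.76 kJ/mol; chair II is more stable.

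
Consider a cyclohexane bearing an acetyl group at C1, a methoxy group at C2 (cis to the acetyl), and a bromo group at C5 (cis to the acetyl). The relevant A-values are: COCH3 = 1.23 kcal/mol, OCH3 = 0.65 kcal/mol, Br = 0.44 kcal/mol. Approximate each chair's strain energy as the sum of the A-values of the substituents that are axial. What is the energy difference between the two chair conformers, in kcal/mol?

1.02 kcal/mol

Chair I (acetyl axial, methoxy equatorial, bromo axial): E = 1.67 kcal/mol.
Chair II (acetyl equatorial, methoxy axial, bromo equatorial): E = 0.65 kcal/mol.
ΔE = 1.67 − 0.65 = 1.02 kcal/mol; chair II is more stable.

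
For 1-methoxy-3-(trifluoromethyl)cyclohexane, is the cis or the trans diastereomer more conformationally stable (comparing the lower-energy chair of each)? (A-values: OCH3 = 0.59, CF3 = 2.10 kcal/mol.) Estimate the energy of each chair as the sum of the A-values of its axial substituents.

At 1,3 positions (parity same): cis → (e,e or a,a); trans → (a,e or e,a).
Best chair for cis: E = 0.00 kcal/mol; best chair for trans: E = 0.59 kcal/mol.
The cis isomer is lower by 0.59 kcal/mol.

cis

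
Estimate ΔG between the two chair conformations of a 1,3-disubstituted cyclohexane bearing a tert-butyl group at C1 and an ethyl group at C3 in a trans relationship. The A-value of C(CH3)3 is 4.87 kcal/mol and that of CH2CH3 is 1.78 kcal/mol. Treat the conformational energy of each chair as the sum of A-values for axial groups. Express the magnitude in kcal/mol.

3.09 kcal/mol

C1 and C3 have the same parity, so for the trans isomer the two substituents are one axial and one equatorial in each chair.
Chair I (tert-butyl axial, ethyl equatorial): E = 4.87 kcal/mol.
Chair II (tert-butyl equatorial, ethyl axial): E = 1.78 kcal/mol.
ΔE = 4.87 − 1.78 = 3.09 kcal/mol; chair II is more stable.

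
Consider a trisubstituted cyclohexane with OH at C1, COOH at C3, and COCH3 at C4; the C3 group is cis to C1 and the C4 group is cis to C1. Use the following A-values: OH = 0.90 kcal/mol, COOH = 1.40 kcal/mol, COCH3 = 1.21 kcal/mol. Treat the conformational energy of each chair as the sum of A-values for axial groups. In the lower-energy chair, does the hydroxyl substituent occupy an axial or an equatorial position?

equatorial

Chair I (hydroxyl axial, carboxyl axial, acetyl equatorial): E = 2.30 kcal/mol.
Chair II (hydroxyl equatorial, carboxyl equatorial, acetyl axial): E = 1.21 kcal/mol.
Chair II is the more stable (lower-energy) conformer, and in that chair the hydroxyl group is equatorial.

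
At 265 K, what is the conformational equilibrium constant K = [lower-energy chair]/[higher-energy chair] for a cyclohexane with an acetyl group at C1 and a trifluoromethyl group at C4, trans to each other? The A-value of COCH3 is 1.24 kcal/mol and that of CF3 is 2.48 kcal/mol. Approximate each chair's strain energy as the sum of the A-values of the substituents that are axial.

C1 and C4 have opposite parity, so for the trans isomer the two substituents are e,e in one chair and a,a in the other.
Chair I (acetyl axial, trifluoromethyl axial): E = 3.72 kcal/mol; chair II (acetyl equatorial, trifluoromethyl equatorial): E = 0.00 kcal/mol.
ΔG = 3.72 kcal/mol between the two chairs.
K = exp(ΔG/RT) with R = 1.987×10⁻³ kcal mol⁻¹ K⁻¹ and T = 265 K gives K ≈ 1.17e+03.

K ≈ 1170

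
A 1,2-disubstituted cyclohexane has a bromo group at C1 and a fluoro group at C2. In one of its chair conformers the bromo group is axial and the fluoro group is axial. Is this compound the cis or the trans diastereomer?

trans

C1 and C2 have opposite parity, so their axial bonds point in opposite directions.
With opposite-parity carbons, two substituents on the same face are one axial and one equatorial; opposite faces give both axial or both equatorial.
Here the groups are axial/axial → opposite face → trans.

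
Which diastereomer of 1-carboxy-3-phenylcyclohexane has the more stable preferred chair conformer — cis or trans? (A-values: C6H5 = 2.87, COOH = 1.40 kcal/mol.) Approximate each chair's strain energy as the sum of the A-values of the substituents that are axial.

At 1,3 positions (parity same): cis → (e,e or a,a); trans → (a,e or e,a).
Best chair for cis: E = 0.00 kcal/mol; best chair for trans: E = 1.40 kcal/mol.
The cis isomer is lower by 1.40 kcal/mol.

cis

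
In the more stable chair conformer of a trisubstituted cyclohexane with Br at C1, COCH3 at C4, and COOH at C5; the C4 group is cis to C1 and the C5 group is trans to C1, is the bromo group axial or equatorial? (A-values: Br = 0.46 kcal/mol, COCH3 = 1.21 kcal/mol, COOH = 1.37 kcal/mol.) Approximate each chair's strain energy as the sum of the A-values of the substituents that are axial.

Chair I (bromo axial, acetyl equatorial, carboxyl equatorial): E = 0.46 kcal/mol.
Chair II (bromo equatorial, acetyl axial, carboxyl axial): E = 2.58 kcal/mol.
Chair I is the more stable (lower-energy) conformer, and in that chair the bromo group is axial.

axial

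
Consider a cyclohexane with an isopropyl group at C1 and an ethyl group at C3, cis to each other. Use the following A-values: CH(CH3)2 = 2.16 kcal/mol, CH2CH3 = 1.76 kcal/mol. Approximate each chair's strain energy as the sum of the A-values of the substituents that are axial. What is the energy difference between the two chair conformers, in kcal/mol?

3.92 kcal/mol

C1 and C3 have the same parity, so for the cis isomer the two substituents are e,e in one chair and a,a in the other.
Chair I (isopropyl axial, ethyl axial): E = 3.92 kcal/mol.
Chair II (isopropyl equatorial, ethyl equatorial): E = 0.00 kcal/mol.
ΔE = 3.92 − 0.00 = 3.92 kcal/mol; chair II is more stable.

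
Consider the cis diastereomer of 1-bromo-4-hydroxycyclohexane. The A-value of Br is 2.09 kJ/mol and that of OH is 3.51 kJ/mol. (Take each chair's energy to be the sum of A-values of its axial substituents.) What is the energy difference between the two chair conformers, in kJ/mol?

1.42 kJ/mol

C1 and C4 have opposite parity, so for the cis isomer the two substituents are one axial and one equatorial in each chair.
Chair I (bromo axial, hydroxyl equatorial): E = 2.09 kJ/mol.
Chair II (bromo equatorial, hydroxyl axial): E = 3.51 kJ/mol.
ΔE = 3.51 − 2.09 = 1.42 kJ/mol; chair I is more stable.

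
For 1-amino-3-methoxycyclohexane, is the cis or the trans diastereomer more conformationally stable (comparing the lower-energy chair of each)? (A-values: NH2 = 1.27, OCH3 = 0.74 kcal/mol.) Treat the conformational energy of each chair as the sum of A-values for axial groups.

cis

At 1,3 positions (parity same): cis → (e,e or a,a); trans → (a,e or e,a).
Best chair for cis: E = 0.00 kcal/mol; best chair for trans: E = 0.74 kcal/mol.
The cis isomer is lower by 0.74 kcal/mol.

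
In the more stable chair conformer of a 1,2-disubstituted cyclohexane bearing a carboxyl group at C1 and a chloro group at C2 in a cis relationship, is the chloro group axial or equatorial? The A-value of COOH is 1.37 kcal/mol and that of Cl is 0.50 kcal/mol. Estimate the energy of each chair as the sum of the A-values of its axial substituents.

axial

C1 and C2 have opposite parity, so for the cis isomer the two substituents are one axial and one equatorial in each chair.
Chair I (carboxyl axial, chloro equatorial): E = 1.37 kcal/mol.
Chair II (carboxyl equatorial, chloro axial): E = 0.50 kcal/mol.
Chair II is the more stable (lower-energy) conformer, and in that chair the chloro group is axial.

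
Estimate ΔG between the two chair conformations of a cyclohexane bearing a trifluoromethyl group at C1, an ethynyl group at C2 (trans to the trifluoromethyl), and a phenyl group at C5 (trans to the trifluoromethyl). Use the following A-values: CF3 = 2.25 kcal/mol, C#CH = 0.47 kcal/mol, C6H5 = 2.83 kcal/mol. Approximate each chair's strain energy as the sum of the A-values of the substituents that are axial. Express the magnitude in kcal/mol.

0.11 kcal/mol

Chair I (trifluoromethyl axial, ethynyl axial, phenyl equatorial): E = 2.72 kcal/mol.
Chair II (trifluoromethyl equatorial, ethynyl equatorial, phenyl axial): E = 2.83 kcal/mol.
ΔE = 2.83 − 2.72 = 0.11 kcal/mol; chair I is more stable.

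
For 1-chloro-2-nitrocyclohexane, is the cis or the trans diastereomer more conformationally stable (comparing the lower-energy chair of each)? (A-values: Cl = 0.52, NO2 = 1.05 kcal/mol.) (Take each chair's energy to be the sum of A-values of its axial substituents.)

trans

At 1,2 positions (parity opposite): cis → (a,e or e,a); trans → (e,e or a,a).
Best chair for cis: E = 0.52 kcal/mol; best chair for trans: E = 0.00 kcal/mol.
The trans isomer is lower by 0.52 kcal/mol.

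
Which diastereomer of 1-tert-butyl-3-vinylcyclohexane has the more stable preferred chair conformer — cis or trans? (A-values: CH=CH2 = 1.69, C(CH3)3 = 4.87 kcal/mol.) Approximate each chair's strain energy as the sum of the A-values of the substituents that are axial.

At 1,3 positions (parity same): cis → (e,e or a,a); trans → (a,e or e,a).
Best chair for cis: E = 0.00 kcal/mol; best chair for trans: E = 1.69 kcal/mol.
The cis isomer is lower by 1.69 kcal/mol.

cis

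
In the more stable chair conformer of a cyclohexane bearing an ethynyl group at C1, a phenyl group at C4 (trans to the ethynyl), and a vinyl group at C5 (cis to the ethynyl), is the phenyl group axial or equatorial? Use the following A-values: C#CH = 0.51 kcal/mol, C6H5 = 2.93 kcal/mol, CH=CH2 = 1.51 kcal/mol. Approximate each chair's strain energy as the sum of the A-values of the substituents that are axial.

equatorial

Chair I (ethynyl axial, phenyl axial, vinyl axial): E = 4.95 kcal/mol.
Chair II (ethynyl equatorial, phenyl equatorial, vinyl equatorial): E = 0.00 kcal/mol.
Chair II is the more stable (lower-energy) conformer, and in that chair the phenyl group is equatorial.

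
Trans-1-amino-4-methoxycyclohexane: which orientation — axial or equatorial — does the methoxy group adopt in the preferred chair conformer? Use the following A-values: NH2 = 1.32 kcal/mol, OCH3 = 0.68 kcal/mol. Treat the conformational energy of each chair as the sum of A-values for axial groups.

equatorial

C1 and C4 have opposite parity, so for the trans isomer the two substituents are e,e in one chair and a,a in the other.
Chair I (amino axial, methoxy axial): E = 2.00 kcal/mol.
Chair II (amino equatorial, methoxy equatorial): E = 0.00 kcal/mol.
Chair II is the more stable (lower-energy) conformer, and in that chair the methoxy group is equatorial.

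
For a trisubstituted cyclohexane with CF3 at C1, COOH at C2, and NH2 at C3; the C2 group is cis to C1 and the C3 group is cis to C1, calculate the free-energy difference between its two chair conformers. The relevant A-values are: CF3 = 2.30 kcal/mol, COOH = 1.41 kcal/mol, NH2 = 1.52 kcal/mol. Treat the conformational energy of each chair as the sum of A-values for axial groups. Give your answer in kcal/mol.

Chair I (trifluoromethyl axial, carboxyl equatorial, amino axial): E = 3.82 kcal/mol.
Chair II (trifluoromethyl equatorial, carboxyl axial, amino equatorial): E = 1.41 kcal/mol.
ΔE = 3.82 − 1.41 = 2.41 kcal/mol; chair II is more stable.

2.41 kcal/mol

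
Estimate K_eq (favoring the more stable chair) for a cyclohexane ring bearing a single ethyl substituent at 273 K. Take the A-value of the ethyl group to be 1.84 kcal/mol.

One chair has the ethyl group axial (E = 1.84 kcal/mol) and the other has it equatorial (E = 0).
ΔG = 1.84 kcal/mol between the two chairs.
K = exp(ΔG/RT) with R = 1.987×10⁻³ kcal mol⁻¹ K⁻¹ and T = 273 K gives K ≈ 29.7.

K ≈ 29.7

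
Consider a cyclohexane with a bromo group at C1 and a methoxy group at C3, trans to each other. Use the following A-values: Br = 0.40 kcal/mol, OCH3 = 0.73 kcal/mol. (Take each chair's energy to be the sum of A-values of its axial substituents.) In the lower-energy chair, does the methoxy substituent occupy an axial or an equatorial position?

C1 and C3 have the same parity, so for the trans isomer the two substituents are one axial and one equatorial in each chair.
Chair I (bromo axial, methoxy equatorial): E = 0.40 kcal/mol.
Chair II (bromo equatorial, methoxy axial): E = 0.73 kcal/mol.
Chair I is the more stable (lower-energy) conformer, and in that chair the methoxy group is equatorial.

equatorial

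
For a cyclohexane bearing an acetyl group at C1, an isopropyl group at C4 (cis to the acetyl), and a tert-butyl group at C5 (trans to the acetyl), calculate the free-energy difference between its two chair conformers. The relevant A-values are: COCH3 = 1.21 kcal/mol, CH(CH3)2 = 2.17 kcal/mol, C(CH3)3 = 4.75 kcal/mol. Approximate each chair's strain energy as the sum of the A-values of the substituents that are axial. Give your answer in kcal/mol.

Chair I (acetyl axial, isopropyl equatorial, tert-butyl equatorial): E = 1.21 kcal/mol.
Chair II (acetyl equatorial, isopropyl axial, tert-butyl axial): E = 6.92 kcal/mol.
ΔE = 6.92 − 1.21 = 5.71 kcal/mol; chair I is more stable.

5.71 kcal/mol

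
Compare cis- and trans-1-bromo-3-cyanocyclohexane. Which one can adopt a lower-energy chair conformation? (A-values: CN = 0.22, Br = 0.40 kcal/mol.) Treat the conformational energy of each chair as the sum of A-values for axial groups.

cis

At 1,3 positions (parity same): cis → (e,e or a,a); trans → (a,e or e,a).
Best chair for cis: E = 0.00 kcal/mol; best chair for trans: E = 0.22 kcal/mol.
The cis isomer is lower by 0.22 kcal/mol.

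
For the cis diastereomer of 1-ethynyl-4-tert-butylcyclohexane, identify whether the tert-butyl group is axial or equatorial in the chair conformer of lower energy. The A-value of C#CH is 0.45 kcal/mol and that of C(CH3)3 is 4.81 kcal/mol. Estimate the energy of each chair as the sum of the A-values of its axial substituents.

C1 and C4 have opposite parity, so for the cis isomer the two substituents are one axial and one equatorial in each chair.
Chair I (ethynyl axial, tert-butyl equatorial): E = 0.45 kcal/mol.
Chair II (ethynyl equatorial, tert-butyl axial): E = 4.81 kcal/mol.
Chair I is the more stable (lower-energy) conformer, and in that chair the tert-butyl group is equatorial.

equatorial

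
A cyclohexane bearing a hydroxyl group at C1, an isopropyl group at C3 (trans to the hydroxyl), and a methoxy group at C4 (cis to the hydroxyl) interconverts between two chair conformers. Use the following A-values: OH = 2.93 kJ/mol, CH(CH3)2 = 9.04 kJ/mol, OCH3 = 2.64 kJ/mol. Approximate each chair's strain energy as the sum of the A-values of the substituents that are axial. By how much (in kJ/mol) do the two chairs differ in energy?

Chair I (hydroxyl axial, isopropyl equatorial, methoxy equatorial): E = 2.93 kJ/mol.
Chair II (hydroxyl equatorial, isopropyl axial, methoxy axial): E = 11.68 kJ/mol.
ΔE = 11.68 − 2.93 = 8.75 kJ/mol; chair I is more stable.

8.75 kJ/mol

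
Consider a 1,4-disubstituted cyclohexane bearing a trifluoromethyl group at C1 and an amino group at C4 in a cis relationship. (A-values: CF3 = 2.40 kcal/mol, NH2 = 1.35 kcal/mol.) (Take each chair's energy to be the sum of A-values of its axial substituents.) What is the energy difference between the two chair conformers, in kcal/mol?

1.05 kcal/mol

C1 and C4 have opposite parity, so for the cis isomer the two substituents are one axial and one equatorial in each chair.
Chair I (trifluoromethyl axial, amino equatorial): E = 2.40 kcal/mol.
Chair II (trifluoromethyl equatorial, amino axial): E = 1.35 kcal/mol.
ΔE = 2.40 − 1.35 = 1.05 kcal/mol; chair II is more stable.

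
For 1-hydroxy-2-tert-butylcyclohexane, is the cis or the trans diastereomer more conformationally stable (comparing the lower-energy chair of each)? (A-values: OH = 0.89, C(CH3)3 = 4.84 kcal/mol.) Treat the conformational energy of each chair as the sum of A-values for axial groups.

At 1,2 positions (parity opposite): cis → (a,e or e,a); trans → (e,e or a,a).
Best chair for cis: E = 0.89 kcal/mol; best chair for trans: E = 0.00 kcal/mol.
The trans isomer is lower by 0.89 kcal/mol.

trans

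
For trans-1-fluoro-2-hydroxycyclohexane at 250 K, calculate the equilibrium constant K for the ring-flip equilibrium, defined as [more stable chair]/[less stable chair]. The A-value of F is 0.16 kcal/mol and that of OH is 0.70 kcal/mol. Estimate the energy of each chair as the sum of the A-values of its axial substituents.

K ≈ 5.65

C1 and C2 have opposite parity, so for the trans isomer the two substituents are e,e in one chair and a,a in the other.
Chair I (fluoro axial, hydroxyl axial): E = 0.86 kcal/mol; chair II (fluoro equatorial, hydroxyl equatorial): E = 0.00 kcal/mol.
ΔG = 0.86 kcal/mol between the two chairs.
K = exp(ΔG/RT) with R = 1.987×10⁻³ kcal mol⁻¹ K⁻¹ and T = 250 K gives K ≈ 5.65.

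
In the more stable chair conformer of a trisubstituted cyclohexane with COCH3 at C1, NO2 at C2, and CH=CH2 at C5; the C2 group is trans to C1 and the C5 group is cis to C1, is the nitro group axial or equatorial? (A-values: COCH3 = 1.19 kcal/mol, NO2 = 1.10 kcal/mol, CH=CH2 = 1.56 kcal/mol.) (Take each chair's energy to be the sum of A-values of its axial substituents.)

equatorial

Chair I (acetyl axial, nitro axial, vinyl axial): E = 3.85 kcal/mol.
Chair II (acetyl equatorial, nitro equatorial, vinyl equatorial): E = 0.00 kcal/mol.
Chair II is the more stable (lower-energy) conformer, and in that chair the nitro group is equatorial.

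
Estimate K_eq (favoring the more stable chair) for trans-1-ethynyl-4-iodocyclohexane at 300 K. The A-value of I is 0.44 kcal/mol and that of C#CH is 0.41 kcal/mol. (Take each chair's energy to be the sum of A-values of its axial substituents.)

C1 and C4 have opposite parity, so for the trans isomer the two substituents are e,e in one chair and a,a in the other.
Chair I (iodo axial, ethynyl axial): E = 0.85 kcal/mol; chair II (iodo equatorial, ethynyl equatorial): E = 0.00 kcal/mol.
ΔG = 0.85 kcal/mol between the two chairs.
K = exp(ΔG/RT) with R = 1.987×10⁻³ kcal mol⁻¹ K⁻¹ and T = 300 K gives K ≈ 4.16.

K ≈ 4.16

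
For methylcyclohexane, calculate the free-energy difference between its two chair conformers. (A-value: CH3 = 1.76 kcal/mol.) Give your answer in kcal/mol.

1.76 kcal/mol

A monosubstituted cyclohexane has one chair with the methyl group axial (E = A = 1.76 kcal/mol) and one with it equatorial (E = 0).
ΔE = 1.76 − 0 = 1.76 kcal/mol.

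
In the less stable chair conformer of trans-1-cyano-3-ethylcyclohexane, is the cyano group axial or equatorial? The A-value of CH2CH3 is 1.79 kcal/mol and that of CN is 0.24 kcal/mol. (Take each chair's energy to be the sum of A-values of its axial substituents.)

C1 and C3 have the same parity, so for the trans isomer the two substituents are one axial and one equatorial in each chair.
Chair I (ethyl axial, cyano equatorial): E = 1.79 kcal/mol.
Chair II (ethyl equatorial, cyano axial): E = 0.24 kcal/mol.
Chair I is the less stable (higher-energy) conformer, and in that chair the cyano group is equatorial.

equatorial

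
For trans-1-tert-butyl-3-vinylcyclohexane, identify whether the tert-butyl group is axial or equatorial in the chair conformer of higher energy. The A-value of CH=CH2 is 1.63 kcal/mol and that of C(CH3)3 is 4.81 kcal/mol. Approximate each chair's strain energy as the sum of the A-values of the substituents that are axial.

axial

C1 and C3 have the same parity, so for the trans isomer the two substituents are one axial and one equatorial in each chair.
Chair I (vinyl axial, tert-butyl equatorial): E = 1.63 kcal/mol.
Chair II (vinyl equatorial, tert-butyl axial): E = 4.81 kcal/mol.
Chair II is the less stable (higher-energy) conformer, and in that chair the tert-butyl group is axial.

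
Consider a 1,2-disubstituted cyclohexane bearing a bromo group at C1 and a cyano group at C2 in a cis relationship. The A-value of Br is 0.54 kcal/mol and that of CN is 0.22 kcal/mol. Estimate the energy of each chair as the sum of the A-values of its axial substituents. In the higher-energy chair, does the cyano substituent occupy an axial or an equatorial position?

equatorial

C1 and C2 have opposite parity, so for the cis isomer the two substituents are one axial and one equatorial in each chair.
Chair I (bromo axial, cyano equatorial): E = 0.54 kcal/mol.
Chair II (bromo equatorial, cyano axial): E = 0.22 kcal/mol.
Chair I is the less stable (higher-energy) conformer, and in that chair the cyano group is equatorial.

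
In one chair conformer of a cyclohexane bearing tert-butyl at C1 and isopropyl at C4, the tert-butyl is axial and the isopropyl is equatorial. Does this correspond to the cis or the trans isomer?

C1 and C4 have opposite parity, so their axial bonds point in opposite directions.
With opposite-parity carbons, two substituents on the same face are one axial and one equatorial; opposite faces give both axial or both equatorial.
Here the groups are axial/equatorial → same face → cis.

cis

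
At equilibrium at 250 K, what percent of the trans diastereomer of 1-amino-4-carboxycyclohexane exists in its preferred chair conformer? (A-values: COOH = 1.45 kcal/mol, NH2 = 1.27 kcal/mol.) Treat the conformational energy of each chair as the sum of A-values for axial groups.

99.6%

C1 and C4 have opposite parity, so for the trans isomer the two substituents are e,e in one chair and a,a in the other.
Chair I (carboxyl axial, amino axial): E = 2.72 kcal/mol; chair II (carboxyl equatorial, amino equatorial): E = 0.00 kcal/mol.
ΔG = 2.72 kcal/mol between the two chairs.
K = exp(ΔG/RT) with R = 1.987×10⁻³ kcal mol⁻¹ K⁻¹ and T = 250 K gives K ≈ 239.
Fraction in the lower-energy chair = K/(K+1) = 99.6%.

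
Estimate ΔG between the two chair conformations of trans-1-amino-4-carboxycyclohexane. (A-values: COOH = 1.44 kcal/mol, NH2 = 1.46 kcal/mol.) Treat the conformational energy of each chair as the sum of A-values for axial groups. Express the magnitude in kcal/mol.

2.90 kcal/mol

C1 and C4 have opposite parity, so for the trans isomer the two substituents are e,e in one chair and a,a in the other.
Chair I (carboxyl axial, amino axial): E = 2.90 kcal/mol.
Chair II (carboxyl equatorial, amino equatorial): E = 0.00 kcal/mol.
ΔE = 2.90 − 0.00 = 2.90 kcal/mol; chair II is more stable.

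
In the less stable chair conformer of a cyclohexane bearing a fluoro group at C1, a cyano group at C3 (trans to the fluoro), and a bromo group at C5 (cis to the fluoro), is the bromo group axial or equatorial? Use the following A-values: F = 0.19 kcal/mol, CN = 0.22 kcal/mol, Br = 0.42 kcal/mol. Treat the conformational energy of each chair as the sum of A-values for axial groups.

axial

Chair I (fluoro axial, cyano equatorial, bromo axial): E = 0.61 kcal/mol.
Chair II (fluoro equatorial, cyano axial, bromo equatorial): E = 0.22 kcal/mol.
Chair I is the less stable (higher-energy) conformer, and in that chair the bromo group is axial.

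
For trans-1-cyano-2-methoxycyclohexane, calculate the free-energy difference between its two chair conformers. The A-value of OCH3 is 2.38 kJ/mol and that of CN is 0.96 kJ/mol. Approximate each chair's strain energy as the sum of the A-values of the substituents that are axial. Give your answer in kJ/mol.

3.34 kJ/mol

C1 and C2 have opposite parity, so for the trans isomer the two substituents are e,e in one chair and a,a in the other.
Chair I (methoxy axial, cyano axial): E = 3.34 kJ/mol.
Chair II (methoxy equatorial, cyano equatorial): E = 0.00 kJ/mol.
ΔE = 3.34 − 0.00 = 3.34 kJ/mol; chair II is more stable.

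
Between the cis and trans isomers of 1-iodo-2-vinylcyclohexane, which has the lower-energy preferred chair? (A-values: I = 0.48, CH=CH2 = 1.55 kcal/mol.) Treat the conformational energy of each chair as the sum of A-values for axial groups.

trans

At 1,2 positions (parity opposite): cis → (a,e or e,a); trans → (e,e or a,a).
Best chair for cis: E = 0.48 kcal/mol; best chair for trans: E = 0.00 kcal/mol.
The trans isomer is lower by 0.48 kcal/mol.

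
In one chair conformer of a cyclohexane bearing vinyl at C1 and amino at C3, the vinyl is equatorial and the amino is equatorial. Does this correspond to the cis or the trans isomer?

cis

C1 and C3 have the same parity, so their axial bonds point in the same direction.
With same-parity carbons, two substituents on the same face are both axial or both equatorial; opposite faces give one of each.
Here the groups are equatorial/equatorial → same face → cis.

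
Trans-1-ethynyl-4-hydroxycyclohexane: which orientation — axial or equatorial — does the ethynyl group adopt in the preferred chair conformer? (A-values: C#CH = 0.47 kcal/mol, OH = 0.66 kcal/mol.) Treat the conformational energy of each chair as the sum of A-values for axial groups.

equatorial

C1 and C4 have opposite parity, so for the trans isomer the two substituents are e,e in one chair and a,a in the other.
Chair I (ethynyl axial, hydroxyl axial): E = 1.13 kcal/mol.
Chair II (ethynyl equatorial, hydroxyl equatorial): E = 0.00 kcal/mol.
Chair II is the more stable (lower-energy) conformer, and in that chair the ethynyl group is equatorial.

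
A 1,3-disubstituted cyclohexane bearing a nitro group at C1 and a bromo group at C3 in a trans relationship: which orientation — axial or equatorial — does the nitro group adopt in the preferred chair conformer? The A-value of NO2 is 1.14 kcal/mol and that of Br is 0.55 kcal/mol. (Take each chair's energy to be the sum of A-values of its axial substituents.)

C1 and C3 have the same parity, so for the trans isomer the two substituents are one axial and one equatorial in each chair.
Chair I (nitro axial, bromo equatorial): E = 1.14 kcal/mol.
Chair II (nitro equatorial, bromo axial): E = 0.55 kcal/mol.
Chair II is the more stable (lower-energy) conformer, and in that chair the nitro group is equatorial.

equatorial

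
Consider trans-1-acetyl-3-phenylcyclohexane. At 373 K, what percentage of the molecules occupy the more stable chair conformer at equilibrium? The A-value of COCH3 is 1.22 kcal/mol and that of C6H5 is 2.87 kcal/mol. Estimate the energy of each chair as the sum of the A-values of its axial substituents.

90.3%

C1 and C3 have the same parity, so for the trans isomer the two substituents are one axial and one equatorial in each chair.
Chair I (acetyl axial, phenyl equatorial): E = 1.22 kcal/mol; chair II (acetyl equatorial, phenyl axial): E = 2.87 kcal/mol.
ΔG = 1.65 kcal/mol between the two chairs.
K = exp(ΔG/RT) with R = 1.987×10⁻³ kcal mol⁻¹ K⁻¹ and T = 373 K gives K ≈ 9.27.
Fraction in the lower-energy chair = K/(K+1) = 90.3%.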